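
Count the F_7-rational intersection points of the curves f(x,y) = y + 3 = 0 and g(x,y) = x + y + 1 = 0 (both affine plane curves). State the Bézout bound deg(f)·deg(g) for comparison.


Common zeros: {(2, 4)}; count = 1; Bézout bound = 1.

deg(f) = 1, deg(g) = 1, so Bézout bound = 1.
Scan x ∈ F_7. For each x, list the y ∈ F_7 with f(x, y) ≡ 0 and those with g(x, y) ≡ 0 (mod 7); the common zeros in that column are the intersection.
  x = 0: f ≡ 0 at y ∈ {4}; g ≡ 0 at y ∈ {6}; common: ∅.
  x = 1: f ≡ 0 at y ∈ {4}; g ≡ 0 at y ∈ {5}; common: ∅.
  x = 2: f ≡ 0 at y ∈ {4}; g ≡ 0 at y ∈ {4}; common: {4}.
  x = 3: f ≡ 0 at y ∈ {4}; g ≡ 0 at y ∈ {3}; common: ∅.
  x = 4: f ≡ 0 at y ∈ {4}; g ≡ 0 at y ∈ {2}; common: ∅.
  x = 5: f ≡ 0 at y ∈ {4}; g ≡ 0 at y ∈ {1}; common: ∅.
  x = 6: f ≡ 0 at y ∈ {4}; g ≡ 0 at y ∈ {0}; common: ∅.
Collecting: common zeros = {(2, 4)}, so the count is 1.
Comparison with the Bézout bound: 1 ≤ 1 = deg(f)·deg(g), as expected for curves with no common component (the bound is attained).


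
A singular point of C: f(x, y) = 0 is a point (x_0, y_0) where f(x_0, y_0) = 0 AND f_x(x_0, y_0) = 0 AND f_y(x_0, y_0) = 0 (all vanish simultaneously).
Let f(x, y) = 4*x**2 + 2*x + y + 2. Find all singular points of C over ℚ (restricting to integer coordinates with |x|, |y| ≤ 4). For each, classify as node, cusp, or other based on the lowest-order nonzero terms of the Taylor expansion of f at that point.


No singular points in the scanned grid; C is smooth there.

Compute partial derivatives:
  f_x = 8*x + 2.
  f_y = 1.
f_y = 1 is a nonzero constant, so f_y never vanishes: no point (x, y) can satisfy f = f_x = f_y = 0. In particular no (x, y) ∈ {−4, ..., 4}² is singular; the curve is smooth.


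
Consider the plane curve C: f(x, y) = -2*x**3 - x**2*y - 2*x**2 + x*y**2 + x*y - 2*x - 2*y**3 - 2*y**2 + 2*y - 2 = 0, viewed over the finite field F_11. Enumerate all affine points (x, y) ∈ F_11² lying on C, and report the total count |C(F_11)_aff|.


Affine F_11-points: {(0, 2), (0, 4), (1, 9), (2, 6), (4, 2), (5, 2), (6, 10), (8, 5), (9, 1), (9, 4), (10, 0), (10, 4)}; count = 12.

For each of the 121 pairs (x, y) ∈ F_11², evaluate f(x, y) mod 11. Record the zeros.
  x = 0: [0↦9, 1↦7, 2↦0, 3↦9, 4↦0, 5↦5, 6↦1, 7↦9, 8↦6, 9↦2, 10↦7]  zeros at y ∈ {2, 4}
  x = 1: [0↦3, 1↦2, 2↦9, 3↦1, 4↦10, 5↦2, 6↦9, 7↦8, 8↦9, 9↦0, 10↦2]  zeros at y ∈ {9}
  x = 2: [0↦3, 1↦1, 2↦9, 3↦4, 4↦7, 5↦6, 6↦0, 7↦10, 8↦2, 9↦8, 10↦5]  zeros at y ∈ {6}
  x = 3: [0↦8, 1↦3, 2↦10, 3↦6, 4↦1, 5↦5, 6↦6, 7↦3, 8↦6, 9↦3, 10↦4]  zeros at y ∈ ∅
  x = 4: [0↦6, 1↦7, 2↦0, 3↦6, 4↦2, 5↦9, 6↦4, 7↦8, 8↦9, 9↦6, 10↦9]  zeros at y ∈ {2}
  x = 5: [0↦7, 1↦1, 2↦0, 3↦3, 4↦9, 5↦6, 6↦4, 7↦2, 8↦10, 9↦5, 10↦8]  zeros at y ∈ {2}
  x = 6: [0↦10, 1↦6, 2↦9, 3↦7, 4↦10, 5↦6, 6↦5, 7↦6, 8↦8, 9↦10, 10↦0]  zeros at y ∈ {10}
  x = 7: [0↦3, 1↦10, 2↦4, 3↦6, 4↦4, 5↦8, 6↦6, 7↦8, 8↦2, 9↦9, 10↦6]  zeros at y ∈ ∅
  x = 8: [0↦7, 1↦1, 2↦6, 3↦10, 4↦1, 5↦0, 6↦6, 7↦7, 8↦2, 9↦1, 10↦3]  zeros at y ∈ {5}
  x = 9: [0↦10, 1↦0, 2↦3, 3↦7, 4↦0, 5↦3, 6↦4, 7↦2, 8↦7, 9↦7, 10↦1]  zeros at y ∈ {1, 4}
  x = 10: [0↦0, 1↦6, 2↦5, 3↦7, 4↦0, 5↦5, 6↦10, 7↦3, 8↦5, 9↦4, 10↦10]  zeros at y ∈ {0, 4}
Collecting zeros: affine points = {(0, 2), (0, 4), (1, 9), (2, 6), (4, 2), (5, 2), (6, 10), (8, 5), (9, 1), (9, 4), (10, 0), (10, 4)}.
Total count |C(F_11)_aff| = 12.


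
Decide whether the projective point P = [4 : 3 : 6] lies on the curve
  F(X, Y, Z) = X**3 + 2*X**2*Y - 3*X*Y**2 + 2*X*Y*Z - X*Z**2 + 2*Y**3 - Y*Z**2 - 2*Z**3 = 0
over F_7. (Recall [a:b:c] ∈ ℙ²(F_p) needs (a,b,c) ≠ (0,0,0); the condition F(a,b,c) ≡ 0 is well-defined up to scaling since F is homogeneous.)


F(4,3,6) ≡ 0 (mod 7); P is on the curve.

Evaluate F(4, 3, 6) term-by-term (mod 7).
  X**3 ↦ 1·64·1·1 = 64
  2*X**2*Y ↦ 2·16·3·1 = 96
  -3*X*Y**2 ↦ -3·4·9·1 = -108
  2*X*Y*Z ↦ 2·4·3·6 = 144
  -X*Z**2 ↦ -1·4·1·36 = -144
  2*Y**3 ↦ 2·1·27·1 = 54
  -Y*Z**2 ↦ -1·1·3·36 = -108
  -2*Z**3 ↦ -2·1·1·216 = -432
Sum: F(4, 3, 6) = (64) + (96) + (-108) + (144) + (-144) + (54) + (-108) + (-432) = -434.
Reducing mod 7: -434 ≡ 0 (mod 7).
Since F(a, b, c) ≡ 0 (mod 7), P lies on the curve.


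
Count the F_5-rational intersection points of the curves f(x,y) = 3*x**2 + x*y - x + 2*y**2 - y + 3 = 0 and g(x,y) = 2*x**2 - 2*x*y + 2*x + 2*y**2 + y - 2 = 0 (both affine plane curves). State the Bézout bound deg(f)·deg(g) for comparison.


Common zeros: ∅; count = 0; Bézout bound = 4.

deg(f) = 2, deg(g) = 2, so Bézout bound = 4.
Scan x ∈ F_5. For each x, list the y ∈ F_5 with f(x, y) ≡ 0 and those with g(x, y) ≡ 0 (mod 5); the common zeros in that column are the intersection.
  x = 0: f ≡ 0 at y ∈ ∅; g ≡ 0 at y ∈ ∅; common: ∅.
  x = 1: f ≡ 0 at y ∈ {0}; g ≡ 0 at y ∈ {4}; common: ∅.
  x = 2: f ≡ 0 at y ∈ ∅; g ≡ 0 at y ∈ {0, 4}; common: ∅.
  x = 3: f ≡ 0 at y ∈ ∅; g ≡ 0 at y ∈ {2, 3}; common: ∅.
  x = 4: f ≡ 0 at y ∈ ∅; g ≡ 0 at y ∈ {3}; common: ∅.
Collecting: common zeros = ∅, so the count is 0.
Comparison with the Bézout bound: 0 ≤ 4 = deg(f)·deg(g), as expected for curves with no common component (the affine F_5-count falls short of the bound because intersections may lie at infinity, over extension fields, or carry multiplicity).


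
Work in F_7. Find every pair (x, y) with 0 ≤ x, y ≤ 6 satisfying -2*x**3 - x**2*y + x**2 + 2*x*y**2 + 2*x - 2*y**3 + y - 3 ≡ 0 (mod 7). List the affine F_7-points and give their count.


Affine F_7-points: {(1, 4), (3, 0), (3, 5), (5, 6)}; count = 4.

For each of the 49 pairs (x, y) ∈ F_7², evaluate f(x, y) mod 7. Record the zeros.
  x = 0: [0↦4, 1↦3, 2↦4, 3↦2, 4↦6, 5↦4, 6↦5]  zeros at y ∈ ∅
  x = 1: [0↦5, 1↦5, 2↦4, 3↦4, 4↦0, 5↦1, 6↦2]  zeros at y ∈ {4}
  x = 2: [0↦3, 1↦2, 2↦4, 3↦4, 4↦4, 5↦6, 6↦5]  zeros at y ∈ ∅
  x = 3: [0↦0, 1↦3, 2↦6, 3↦4, 4↦6, 5↦0, 6↦2]  zeros at y ∈ {0, 5}
  x = 4: [0↦5, 1↦3, 2↦5, 3↦6, 4↦1, 5↦6, 6↦2]  zeros at y ∈ ∅
  x = 5: [0↦6, 1↦4, 2↦3, 3↦5, 4↦5, 5↦5, 6↦0]  zeros at y ∈ {6}
  x = 6: [0↦5, 1↦1, 2↦2, 3↦3, 4↦6, 5↦6, 6↦5]  zeros at y ∈ ∅
Collecting zeros: affine points = {(1, 4), (3, 0), (3, 5), (5, 6)}.
Total count |C(F_7)_aff| = 4.


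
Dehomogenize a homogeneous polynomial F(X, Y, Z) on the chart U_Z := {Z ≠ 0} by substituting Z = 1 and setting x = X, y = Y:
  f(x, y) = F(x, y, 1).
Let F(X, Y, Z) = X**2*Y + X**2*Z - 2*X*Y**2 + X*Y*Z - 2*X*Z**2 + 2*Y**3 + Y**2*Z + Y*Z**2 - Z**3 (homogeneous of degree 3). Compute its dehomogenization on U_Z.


f(x, y) = x**2*y + x**2 - 2*x*y**2 + x*y - 2*x + 2*y**3 + y**2 + y - 1

On U_Z we set Z = 1. Each monomial c·X^i·Y^j·Z^k in F becomes c·x^i·y^j·1^k = c·x^i·y^j.
Substituting Z = 1: F(X, Y, 1) = x**2*y + x**2 - 2*x*y**2 + x*y - 2*x + 2*y**3 + y**2 + y - 1.
Note: deg(f) ≤ deg(F) = 3; strict inequality happens when F is divisible by Z (lost terms).


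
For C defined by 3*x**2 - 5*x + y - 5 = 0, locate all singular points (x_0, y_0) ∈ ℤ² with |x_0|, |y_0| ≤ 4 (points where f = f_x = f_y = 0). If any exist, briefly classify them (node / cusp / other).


No singular points in the scanned grid; C is smooth there.

Compute partial derivatives:
  f_x = 6*x - 5.
  f_y = 1.
f_y = 1 is a nonzero constant, so f_y never vanishes: no point (x, y) can satisfy f = f_x = f_y = 0. In particular no (x, y) ∈ {−4, ..., 4}² is singular; the curve is smooth.


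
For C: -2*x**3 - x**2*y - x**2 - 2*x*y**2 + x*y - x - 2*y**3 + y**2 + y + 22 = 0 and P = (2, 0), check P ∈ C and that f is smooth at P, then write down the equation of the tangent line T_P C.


Tangent line at P: -29*x - y + 58 = 0.

Step 1: f(2, 0) = 0, so P lies on C.
Step 2: partial derivatives
  f_x(x, y) = -6*x**2 - 2*x*y - 2*x - 2*y**2 + y - 1, f_y(x, y) = -x**2 - 4*x*y + x - 6*y**2 + 2*y + 1.
  f_x(P) = -29, f_y(P) = -1 (gradient nonzero, so P is smooth).
Step 3: tangent line at P: -29·(x − 2) + -1·(y − 0) = 0.
Expanding: -29*x - y + 58 = 0.


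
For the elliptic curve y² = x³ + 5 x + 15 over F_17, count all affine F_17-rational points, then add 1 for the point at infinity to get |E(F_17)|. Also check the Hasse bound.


Affine points = {(0, 7), (0, 10), (1, 2), (1, 15), (2, 4), (2, 13), (7, 6), (7, 11), (12, 1), (12, 16), (13, 4), (13, 13), (16, 3), (16, 14)}; affine count = 14; |E(F_17)| = 15.

Discriminant check: Δ ∝ 4a³ + 27b² = 4·5³ + 27·15² = 4·125 + 27·225 ≡ 13 (mod 17). Nonzero ⇒ E is nonsingular.
For each x ∈ F_17, compute rhs = x³ + 5·x + 15 mod 17, then count y ∈ F_17 with y² ≡ rhs.
  x = 0: rhs = 15, matching y values: 7, 10 (2 points).
  x = 1: rhs = 4, matching y values: 2, 15 (2 points).
  x = 2: rhs = 16, matching y values: 4, 13 (2 points).
  x = 3: rhs = 6, matching y values: none (0 points).
  x = 4: rhs = 14, matching y values: none (0 points).
  x = 5: rhs = 12, matching y values: none (0 points).
  x = 6: rhs = 6, matching y values: none (0 points).
  x = 7: rhs = 2, matching y values: 6, 11 (2 points).
  x = 8: rhs = 6, matching y values: none (0 points).
  x = 9: rhs = 7, matching y values: none (0 points).
  x = 10: rhs = 11, matching y values: none (0 points).
  x = 11: rhs = 7, matching y values: none (0 points).
  x = 12: rhs = 1, matching y values: 1, 16 (2 points).
  x = 13: rhs = 16, matching y values: 4, 13 (2 points).
  x = 14: rhs = 7, matching y values: none (0 points).
  x = 15: rhs = 14, matching y values: none (0 points).
  x = 16: rhs = 9, matching y values: 3, 14 (2 points).
Total affine count: 14.
Full point count |E(F_17)| = 14 + 1 = 15.
Hasse bound: |15 − (17+1)| = |-3| = 3 ≤ 2√17 ≈ 8.2462 ✓.


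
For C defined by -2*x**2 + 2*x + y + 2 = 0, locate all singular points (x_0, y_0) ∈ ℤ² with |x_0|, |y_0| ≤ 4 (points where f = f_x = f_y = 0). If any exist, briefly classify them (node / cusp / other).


No singular points in the scanned grid; C is smooth there.

Compute partial derivatives:
  f_x = 2 - 4*x.
  f_y = 1.
f_y = 1 is a nonzero constant, so f_y never vanishes: no point (x, y) can satisfy f = f_x = f_y = 0. In particular no (x, y) ∈ {−4, ..., 4}² is singular; the curve is smooth.


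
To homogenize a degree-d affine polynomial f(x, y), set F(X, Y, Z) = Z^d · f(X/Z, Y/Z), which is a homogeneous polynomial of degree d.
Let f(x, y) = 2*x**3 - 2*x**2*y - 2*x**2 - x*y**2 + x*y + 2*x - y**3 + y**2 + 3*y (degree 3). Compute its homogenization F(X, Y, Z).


F(X, Y, Z) = 2*X**3 - 2*X**2*Y - 2*X**2*Z - X*Y**2 + X*Y*Z + 2*X*Z**2 - Y**3 + Y**2*Z + 3*Y*Z**2

deg(f) = 3.
Substitute x = X/Z, y = Y/Z into f, then multiply by Z^3.
  monomial 2·x^3·y^0 ↦ 2·X^3·Y^0·Z^0.
  monomial -2·x^2·y^1 ↦ -2·X^2·Y^1·Z^0.
  monomial -2·x^2·y^0 ↦ -2·X^2·Y^0·Z^1.
  monomial -1·x^1·y^2 ↦ -1·X^1·Y^2·Z^0.
  monomial 1·x^1·y^1 ↦ 1·X^1·Y^1·Z^1.
  monomial 2·x^1·y^0 ↦ 2·X^1·Y^0·Z^2.
  monomial -1·x^0·y^3 ↦ -1·X^0·Y^3·Z^0.
  monomial 1·x^0·y^2 ↦ 1·X^0·Y^2·Z^1.
  monomial 3·x^0·y^1 ↦ 3·X^0·Y^1·Z^2.
Collecting: F(X, Y, Z) = 2*X**3 - 2*X**2*Y - 2*X**2*Z - X*Y**2 + X*Y*Z + 2*X*Z**2 - Y**3 + Y**2*Z + 3*Y*Z**2.


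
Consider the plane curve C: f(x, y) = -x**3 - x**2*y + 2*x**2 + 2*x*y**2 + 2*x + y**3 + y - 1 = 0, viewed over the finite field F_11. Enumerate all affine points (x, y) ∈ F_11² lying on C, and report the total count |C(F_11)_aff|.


Affine F_11-points: {(0, 9), (3, 5), (4, 7), (5, 0), (5, 2), (5, 10), (7, 2), (7, 8), (7, 9), (8, 9), (9, 0), (10, 0), (10, 2)}; count = 13.

For each of the 121 pairs (x, y) ∈ F_11², evaluate f(x, y) mod 11. Record the zeros.
  x = 0: [0↦10, 1↦1, 2↦9, 3↦7, 4↦1, 5↦8, 6↦1, 7↦8, 8↦2, 9↦0, 10↦8]  zeros at y ∈ {9}
  x = 1: [0↦2, 1↦5, 2↦7, 3↦3, 4↦10, 5↦1, 6↦4, 7↦3, 8↦4, 9↦2, 10↦3]  zeros at y ∈ ∅
  x = 2: [0↦3, 1↦5, 2↦10, 3↦2, 4↦9, 5↦4, 6↦4, 7↦4, 8↦10, 9↦6, 10↦9]  zeros at y ∈ ∅
  x = 3: [0↦7, 1↦6, 2↦1, 3↦9, 4↦3, 5↦0, 6↦6, 7↦5, 8↦3, 9↦6, 10↦9]  zeros at y ∈ {5}
  x = 4: [0↦8, 1↦2, 2↦7, 3↦7, 4↦8, 5↦5, 6↦4, 7↦0, 8↦10, 9↦7, 10↦8]  zeros at y ∈ {7}
  x = 5: [0↦0, 1↦9, 2↦0, 3↦1, 4↦7, 5↦2, 6↦3, 7↦5, 8↦3, 9↦3, 10↦0]  zeros at y ∈ {0, 2, 10}
  x = 6: [0↦10, 1↦10, 2↦7, 3↦7, 4↦5, 5↦7, 6↦8, 7↦3, 8↦9, 9↦10, 10↦1]  zeros at y ∈ ∅
  x = 7: [0↦10, 1↦10, 2↦0, 3↦8, 4↦7, 5↦3, 6↦2, 7↦10, 8↦0, 9↦0, 10↦5]  zeros at y ∈ {2, 8, 9}
  x = 8: [0↦5, 1↦3, 2↦6, 3↦9, 4↦7, 5↦6, 6↦1, 7↦9, 8↦3, 9↦0, 10↦6]  zeros at y ∈ {9}
  x = 9: [0↦0, 1↦5, 2↦8, 3↦4, 4↦10, 5↦10, 6↦10, 7↦5, 8↦1, 9↦4, 10↦9]  zeros at y ∈ {0}
  x = 10: [0↦0, 1↦10, 2↦0, 3↦9, 4↦10, 5↦9, 6↦1, 7↦3, 8↦10, 9↦6, 10↦8]  zeros at y ∈ {0, 2}
Collecting zeros: affine points = {(0, 9), (3, 5), (4, 7), (5, 0), (5, 2), (5, 10), (7, 2), (7, 8), (7, 9), (8, 9), (9, 0), (10, 0), (10, 2)}.
Total count |C(F_11)_aff| = 13.


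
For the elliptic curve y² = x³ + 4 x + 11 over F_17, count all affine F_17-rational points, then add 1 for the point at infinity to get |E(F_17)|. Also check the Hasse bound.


Affine points = {(1, 4), (1, 13), (3, 4), (3, 13), (6, 8), (6, 9), (7, 5), (7, 12), (11, 3), (11, 14), (12, 6), (12, 11), (13, 4), (13, 13)}; affine count = 14; |E(F_17)| = 15.

Discriminant check: Δ ∝ 4a³ + 27b² = 4·4³ + 27·11² = 4·64 + 27·121 ≡ 4 (mod 17). Nonzero ⇒ E is nonsingular.
For each x ∈ F_17, compute rhs = x³ + 4·x + 11 mod 17, then count y ∈ F_17 with y² ≡ rhs.
  x = 0: rhs = 11, matching y values: none (0 points).
  x = 1: rhs = 16, matching y values: 4, 13 (2 points).
  x = 2: rhs = 10, matching y values: none (0 points).
  x = 3: rhs = 16, matching y values: 4, 13 (2 points).
  x = 4: rhs = 6, matching y values: none (0 points).
  x = 5: rhs = 3, matching y values: none (0 points).
  x = 6: rhs = 13, matching y values: 8, 9 (2 points).
  x = 7: rhs = 8, matching y values: 5, 12 (2 points).
  x = 8: rhs = 11, matching y values: none (0 points).
  x = 9: rhs = 11, matching y values: none (0 points).
  x = 10: rhs = 14, matching y values: none (0 points).
  x = 11: rhs = 9, matching y values: 3, 14 (2 points).
  x = 12: rhs = 2, matching y values: 6, 11 (2 points).
  x = 13: rhs = 16, matching y values: 4, 13 (2 points).
  x = 14: rhs = 6, matching y values: none (0 points).
  x = 15: rhs = 12, matching y values: none (0 points).
  x = 16: rhs = 6, matching y values: none (0 points).
Total affine count: 14.
Full point count |E(F_17)| = 14 + 1 = 15.
Hasse bound: |15 − (17+1)| = |-3| = 3 ≤ 2√17 ≈ 8.2462 ✓.


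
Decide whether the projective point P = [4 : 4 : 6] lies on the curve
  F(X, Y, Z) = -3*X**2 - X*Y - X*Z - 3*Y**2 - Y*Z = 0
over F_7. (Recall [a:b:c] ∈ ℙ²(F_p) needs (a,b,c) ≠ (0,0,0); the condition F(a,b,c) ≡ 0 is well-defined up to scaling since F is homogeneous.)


F(4,4,6) ≡ 1 (mod 7); P is NOT on the curve.

Evaluate F(4, 4, 6) term-by-term (mod 7).
  -3*X**2 ↦ -3·16·1·1 = -48
  -X*Y ↦ -1·4·4·1 = -16
  -X*Z ↦ -1·4·1·6 = -24
  -3*Y**2 ↦ -3·1·16·1 = -48
  -Y*Z ↦ -1·1·4·6 = -24
Sum: F(4, 4, 6) = (-48) + (-16) + (-24) + (-48) + (-24) = -160.
Reducing mod 7: -160 ≡ 1 (mod 7).
Since F(a, b, c) ≡ 1 ≠ 0 (mod 7), P does NOT lie on the curve.


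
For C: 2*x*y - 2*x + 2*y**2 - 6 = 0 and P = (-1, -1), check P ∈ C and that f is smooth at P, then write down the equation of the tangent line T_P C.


Tangent line at P: -4*x - 6*y - 10 = 0.

Step 1: f(-1, -1) = 0, so P lies on C.
Step 2: partial derivatives
  f_x(x, y) = 2*y - 2, f_y(x, y) = 2*x + 4*y.
  f_x(P) = -4, f_y(P) = -6 (gradient nonzero, so P is smooth).
Step 3: tangent line at P: -4·(x − -1) + -6·(y − -1) = 0.
Expanding: -4*x - 6*y - 10 = 0.


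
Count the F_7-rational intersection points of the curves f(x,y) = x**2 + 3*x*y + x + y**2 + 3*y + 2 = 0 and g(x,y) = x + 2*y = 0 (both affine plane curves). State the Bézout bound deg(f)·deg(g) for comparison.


Common zeros: {(2, 6), (3, 2)}; count = 2; Bézout bound = 2.

deg(f) = 2, deg(g) = 1, so Bézout bound = 2.
Scan x ∈ F_7. For each x, list the y ∈ F_7 with f(x, y) ≡ 0 and those with g(x, y) ≡ 0 (mod 7); the common zeros in that column are the intersection.
  x = 0: f ≡ 0 at y ∈ {5, 6}; g ≡ 0 at y ∈ {0}; common: ∅.
  x = 1: f ≡ 0 at y ∈ ∅; g ≡ 0 at y ∈ {3}; common: ∅.
  x = 2: f ≡ 0 at y ∈ {6}; g ≡ 0 at y ∈ {6}; common: {6}.
  x = 3: f ≡ 0 at y ∈ {0, 2}; g ≡ 0 at y ∈ {2}; common: {2}.
  x = 4: f ≡ 0 at y ∈ {2, 4}; g ≡ 0 at y ∈ {5}; common: ∅.
  x = 5: f ≡ 0 at y ∈ {5}; g ≡ 0 at y ∈ {1}; common: ∅.
  x = 6: f ≡ 0 at y ∈ ∅; g ≡ 0 at y ∈ {4}; common: ∅.
Collecting: common zeros = {(2, 6), (3, 2)}, so the count is 2.
Comparison with the Bézout bound: 2 ≤ 2 = deg(f)·deg(g), as expected for curves with no common component (the bound is attained).


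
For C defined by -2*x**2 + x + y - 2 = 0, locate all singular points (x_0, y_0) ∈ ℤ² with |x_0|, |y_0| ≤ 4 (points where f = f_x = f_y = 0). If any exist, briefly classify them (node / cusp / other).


No singular points in the scanned grid; C is smooth there.

Compute partial derivatives:
  f_x = 1 - 4*x.
  f_y = 1.
f_y = 1 is a nonzero constant, so f_y never vanishes: no point (x, y) can satisfy f = f_x = f_y = 0. In particular no (x, y) ∈ {−4, ..., 4}² is singular; the curve is smooth.


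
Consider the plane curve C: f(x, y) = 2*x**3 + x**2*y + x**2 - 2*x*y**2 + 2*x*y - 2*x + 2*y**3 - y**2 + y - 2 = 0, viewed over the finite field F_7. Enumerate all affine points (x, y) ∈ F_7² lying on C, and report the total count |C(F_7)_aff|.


Affine F_7-points: {(0, 1), (2, 0), (2, 2), (2, 4), (3, 5), (4, 3), (4, 6)}; count = 7.

For each of the 49 pairs (x, y) ∈ F_7², evaluate f(x, y) mod 7. Record the zeros.
  x = 0: [0↦5, 1↦0, 2↦5, 3↦4, 4↦2, 5↦4, 6↦1]  zeros at y ∈ {1}
  x = 1: [0↦6, 1↦2, 2↦4, 3↦3, 4↦4, 5↦5, 6↦4]  zeros at y ∈ ∅
  x = 2: [0↦0, 1↦6, 2↦0, 3↦1, 4↦0, 5↦2, 6↦5]  zeros at y ∈ {0, 2, 4}
  x = 3: [0↦6, 1↦3, 2↦5, 3↦3, 4↦2, 5↦0, 6↦2]  zeros at y ∈ {5}
  x = 4: [0↦1, 1↦5, 2↦3, 3↦0, 4↦1, 5↦4, 6↦0]  zeros at y ∈ {3, 6}
  x = 5: [0↦4, 1↦3, 2↦6, 3↦4, 4↦2, 5↦5, 6↦4]  zeros at y ∈ ∅
  x = 6: [0↦6, 1↦2, 2↦5, 3↦6, 4↦3, 5↦1, 6↦5]  zeros at y ∈ ∅
Collecting zeros: affine points = {(0, 1), (2, 0), (2, 2), (2, 4), (3, 5), (4, 3), (4, 6)}.
Total count |C(F_7)_aff| = 7.


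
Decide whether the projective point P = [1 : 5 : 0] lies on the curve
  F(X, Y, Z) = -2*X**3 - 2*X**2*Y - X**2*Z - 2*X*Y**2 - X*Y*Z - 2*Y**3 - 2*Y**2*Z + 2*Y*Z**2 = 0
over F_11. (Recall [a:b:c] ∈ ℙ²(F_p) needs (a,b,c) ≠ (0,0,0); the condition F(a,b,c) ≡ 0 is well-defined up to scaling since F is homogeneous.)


F(1,5,0) ≡ 7 (mod 11); P is NOT on the curve.

Evaluate F(1, 5, 0) term-by-term (mod 11).
  -2*X**3 ↦ -2·1·1·1 = -2
  -2*X**2*Y ↦ -2·1·5·1 = -10
  -X**2*Z ↦ -1·1·1·0 = 0
  -2*X*Y**2 ↦ -2·1·25·1 = -50
  -X*Y*Z ↦ -1·1·5·0 = 0
  -2*Y**3 ↦ -2·1·125·1 = -250
  -2*Y**2*Z ↦ -2·1·25·0 = 0
  2*Y*Z**2 ↦ 2·1·5·0 = 0
Sum: F(1, 5, 0) = (-2) + (-10) + (0) + (-50) + (0) + (-250) + (0) + (0) = -312.
Reducing mod 11: -312 ≡ 7 (mod 11).
Since F(a, b, c) ≡ 7 ≠ 0 (mod 11), P does NOT lie on the curve.


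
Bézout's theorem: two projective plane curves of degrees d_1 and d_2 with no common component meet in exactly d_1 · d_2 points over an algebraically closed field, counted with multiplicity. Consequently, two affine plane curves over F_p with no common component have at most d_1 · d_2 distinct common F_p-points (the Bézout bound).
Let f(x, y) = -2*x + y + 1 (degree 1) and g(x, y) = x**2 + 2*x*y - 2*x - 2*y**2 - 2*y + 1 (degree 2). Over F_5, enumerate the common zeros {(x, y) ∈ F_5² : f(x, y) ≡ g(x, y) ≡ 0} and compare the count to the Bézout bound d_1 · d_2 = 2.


Common zeros: ∅; count = 0; Bézout bound = 2.

deg(f) = 1, deg(g) = 2, so Bézout bound = 2.
Scan x ∈ F_5. For each x, list the y ∈ F_5 with f(x, y) ≡ 0 and those with g(x, y) ≡ 0 (mod 5); the common zeros in that column are the intersection.
  x = 0: f ≡ 0 at y ∈ {4}; g ≡ 0 at y ∈ ∅; common: ∅.
  x = 1: f ≡ 0 at y ∈ {1}; g ≡ 0 at y ∈ {0}; common: ∅.
  x = 2: f ≡ 0 at y ∈ {3}; g ≡ 0 at y ∈ ∅; common: ∅.
  x = 3: f ≡ 0 at y ∈ {0}; g ≡ 0 at y ∈ ∅; common: ∅.
  x = 4: f ≡ 0 at y ∈ {2}; g ≡ 0 at y ∈ ∅; common: ∅.
Collecting: common zeros = ∅, so the count is 0.
Comparison with the Bézout bound: 0 ≤ 2 = deg(f)·deg(g), as expected for curves with no common component (the affine F_5-count falls short of the bound because intersections may lie at infinity, over extension fields, or carry multiplicity).


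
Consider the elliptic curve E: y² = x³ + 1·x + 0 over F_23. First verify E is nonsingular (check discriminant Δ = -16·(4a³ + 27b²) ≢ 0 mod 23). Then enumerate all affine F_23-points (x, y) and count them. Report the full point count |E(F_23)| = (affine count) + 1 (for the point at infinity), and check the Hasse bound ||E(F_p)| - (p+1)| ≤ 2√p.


Affine points = {(0, 0), (1, 5), (1, 18), (9, 5), (9, 18), (11, 10), (11, 13), (13, 5), (13, 18), (15, 3), (15, 20), (16, 8), (16, 15), (17, 10), (17, 13), (18, 10), (18, 13), (19, 1), (19, 22), (20, 4), (20, 19), (21, 6), (21, 17)}; affine count = 23; |E(F_23)| = 24.

Discriminant check: Δ ∝ 4a³ + 27b² = 4·1³ + 27·0² = 4·1 + 27·0 ≡ 4 (mod 23). Nonzero ⇒ E is nonsingular.
For each x ∈ F_23, compute rhs = x³ + 1·x + 0 mod 23, then count y ∈ F_23 with y² ≡ rhs.
  x = 0: rhs = 0, matching y values: 0 (1 points).
  x = 1: rhs = 2, matching y values: 5, 18 (2 points).
  x = 2: rhs = 10, matching y values: none (0 points).
  x = 3: rhs = 7, matching y values: none (0 points).
  x = 4: rhs = 22, matching y values: none (0 points).
  x = 5: rhs = 15, matching y values: none (0 points).
  x = 6: rhs = 15, matching y values: none (0 points).
  x = 7: rhs = 5, matching y values: none (0 points).
  x = 8: rhs = 14, matching y values: none (0 points).
  x = 9: rhs = 2, matching y values: 5, 18 (2 points).
  x = 10: rhs = 21, matching y values: none (0 points).
  x = 11: rhs = 8, matching y values: 10, 13 (2 points).
  x = 12: rhs = 15, matching y values: none (0 points).
  x = 13: rhs = 2, matching y values: 5, 18 (2 points).
  x = 14: rhs = 21, matching y values: none (0 points).
  x = 15: rhs = 9, matching y values: 3, 20 (2 points).
  x = 16: rhs = 18, matching y values: 8, 15 (2 points).
  x = 17: rhs = 8, matching y values: 10, 13 (2 points).
  x = 18: rhs = 8, matching y values: 10, 13 (2 points).
  x = 19: rhs = 1, matching y values: 1, 22 (2 points).
  x = 20: rhs = 16, matching y values: 4, 19 (2 points).
  x = 21: rhs = 13, matching y values: 6, 17 (2 points).
  x = 22: rhs = 21, matching y values: none (0 points).
Total affine count: 23.
Full point count |E(F_23)| = 23 + 1 = 24.
Hasse bound: |24 − (23+1)| = |0| = 0 ≤ 2√23 ≈ 9.5917 ✓.


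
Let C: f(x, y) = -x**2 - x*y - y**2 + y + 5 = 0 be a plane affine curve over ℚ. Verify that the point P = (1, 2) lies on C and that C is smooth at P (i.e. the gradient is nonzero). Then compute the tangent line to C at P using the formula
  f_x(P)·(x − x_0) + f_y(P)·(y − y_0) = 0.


Tangent line at P: -4*x - 4*y + 12 = 0.

Step 1: f(1, 2) = 0, so P lies on C.
Step 2: partial derivatives
  f_x(x, y) = -2*x - y, f_y(x, y) = -x - 2*y + 1.
  f_x(P) = -4, f_y(P) = -4 (gradient nonzero, so P is smooth).
Step 3: tangent line at P: -4·(x − 1) + -4·(y − 2) = 0.
Expanding: -4*x - 4*y + 12 = 0.


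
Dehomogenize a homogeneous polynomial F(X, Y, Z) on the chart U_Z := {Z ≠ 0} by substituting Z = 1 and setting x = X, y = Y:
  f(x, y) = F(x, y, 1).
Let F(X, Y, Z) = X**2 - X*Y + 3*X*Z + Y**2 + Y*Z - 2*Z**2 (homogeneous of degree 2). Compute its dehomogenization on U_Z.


f(x, y) = x**2 - x*y + 3*x + y**2 + y - 2

On U_Z we set Z = 1. Each monomial c·X^i·Y^j·Z^k in F becomes c·x^i·y^j·1^k = c·x^i·y^j.
Substituting Z = 1: F(X, Y, 1) = x**2 - x*y + 3*x + y**2 + y - 2.
Note: deg(f) ≤ deg(F) = 2; strict inequality happens when F is divisible by Z (lost terms).


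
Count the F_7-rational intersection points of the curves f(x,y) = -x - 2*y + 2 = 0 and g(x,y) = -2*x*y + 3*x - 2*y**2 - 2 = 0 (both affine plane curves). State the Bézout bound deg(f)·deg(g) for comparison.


Common zeros: ∅; count = 0; Bézout bound = 2.

deg(f) = 1, deg(g) = 2, so Bézout bound = 2.
Scan x ∈ F_7. For each x, list the y ∈ F_7 with f(x, y) ≡ 0 and those with g(x, y) ≡ 0 (mod 7); the common zeros in that column are the intersection.
  x = 0: f ≡ 0 at y ∈ {1}; g ≡ 0 at y ∈ ∅; common: ∅.
  x = 1: f ≡ 0 at y ∈ {4}; g ≡ 0 at y ∈ ∅; common: ∅.
  x = 2: f ≡ 0 at y ∈ {0}; g ≡ 0 at y ∈ ∅; common: ∅.
  x = 3: f ≡ 0 at y ∈ {3}; g ≡ 0 at y ∈ {0, 4}; common: ∅.
  x = 4: f ≡ 0 at y ∈ {6}; g ≡ 0 at y ∈ {1, 2}; common: ∅.
  x = 5: f ≡ 0 at y ∈ {2}; g ≡ 0 at y ∈ {3, 6}; common: ∅.
  x = 6: f ≡ 0 at y ∈ {5}; g ≡ 0 at y ∈ ∅; common: ∅.
Collecting: common zeros = ∅, so the count is 0.
Comparison with the Bézout bound: 0 ≤ 2 = deg(f)·deg(g), as expected for curves with no common component (the affine F_7-count falls short of the bound because intersections may lie at infinity, over extension fields, or carry multiplicity).


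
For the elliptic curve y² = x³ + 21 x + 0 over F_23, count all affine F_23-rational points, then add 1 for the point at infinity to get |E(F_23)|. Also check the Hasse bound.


Affine points = {(0, 0), (2, 2), (2, 21), (5, 0), (8, 6), (8, 17), (12, 5), (12, 18), (13, 3), (13, 20), (14, 5), (14, 18), (16, 4), (16, 19), (17, 7), (17, 16), (18, 0), (19, 6), (19, 17), (20, 5), (20, 18), (22, 1), (22, 22)}; affine count = 23; |E(F_23)| = 24.

Discriminant check: Δ ∝ 4a³ + 27b² = 4·21³ + 27·0² = 4·9261 + 27·0 ≡ 14 (mod 23). Nonzero ⇒ E is nonsingular.
For each x ∈ F_23, compute rhs = x³ + 21·x + 0 mod 23, then count y ∈ F_23 with y² ≡ rhs.
  x = 0: rhs = 0, matching y values: 0 (1 points).
  x = 1: rhs = 22, matching y values: none (0 points).
  x = 2: rhs = 4, matching y values: 2, 21 (2 points).
  x = 3: rhs = 21, matching y values: none (0 points).
  x = 4: rhs = 10, matching y values: none (0 points).
  x = 5: rhs = 0, matching y values: 0 (1 points).
  x = 6: rhs = 20, matching y values: none (0 points).
  x = 7: rhs = 7, matching y values: none (0 points).
  x = 8: rhs = 13, matching y values: 6, 17 (2 points).
  x = 9: rhs = 21, matching y values: none (0 points).
  x = 10: rhs = 14, matching y values: none (0 points).
  x = 11: rhs = 21, matching y values: none (0 points).
  x = 12: rhs = 2, matching y values: 5, 18 (2 points).
  x = 13: rhs = 9, matching y values: 3, 20 (2 points).
  x = 14: rhs = 2, matching y values: 5, 18 (2 points).
  x = 15: rhs = 10, matching y values: none (0 points).
  x = 16: rhs = 16, matching y values: 4, 19 (2 points).
  x = 17: rhs = 3, matching y values: 7, 16 (2 points).
  x = 18: rhs = 0, matching y values: 0 (1 points).
  x = 19: rhs = 13, matching y values: 6, 17 (2 points).
  x = 20: rhs = 2, matching y values: 5, 18 (2 points).
  x = 21: rhs = 19, matching y values: none (0 points).
  x = 22: rhs = 1, matching y values: 1, 22 (2 points).
Total affine count: 23.
Full point count |E(F_23)| = 23 + 1 = 24.
Hasse bound: |24 − (23+1)| = |0| = 0 ≤ 2√23 ≈ 9.5917 ✓.


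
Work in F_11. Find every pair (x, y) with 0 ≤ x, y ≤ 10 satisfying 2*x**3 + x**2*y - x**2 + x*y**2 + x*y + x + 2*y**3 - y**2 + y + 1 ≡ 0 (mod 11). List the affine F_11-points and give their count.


Affine F_11-points: {(0, 5), (1, 3), (1, 4), (2, 3), (2, 4), (2, 9), (3, 1), (3, 2), (3, 7), (4, 1), (4, 2), (5, 0), (6, 10), (7, 3), (7, 7), (7, 9), (8, 8), (9, 2), (9, 7), (9, 9), (10, 6)}; count = 21.

For each of the 121 pairs (x, y) ∈ F_11², evaluate f(x, y) mod 11. Record the zeros.
  x = 0: [0↦1, 1↦3, 2↦4, 3↦5, 4↦7, 5↦0, 6↦7, 7↦7, 8↦1, 9↦1, 10↦8]  zeros at y ∈ {5}
  x = 1: [0↦3, 1↦8, 2↦3, 3↦0, 4↦0, 5↦4, 6↦2, 7↦6, 8↦6, 9↦3, 10↦9]  zeros at y ∈ {3, 4}
  x = 2: [0↦4, 1↦3, 2↦5, 3↦0, 4↦0, 5↦6, 6↦8, 7↦7, 8↦4, 9↦0, 10↦7]  zeros at y ∈ {3, 4, 9}
  x = 3: [0↦5, 1↦0, 2↦0, 3↦6, 4↦8, 5↦7, 6↦4, 7↦0, 8↦7, 9↦4, 10↦3]  zeros at y ∈ {1, 2, 7}
  x = 4: [0↦7, 1↦0, 2↦0, 3↦8, 4↦3, 5↦8, 6↦2, 7↦8, 8↦5, 9↦5, 10↦9]  zeros at y ∈ {1, 2}
  x = 5: [0↦0, 1↦4, 2↦6, 3↦7, 4↦8, 5↦10, 6↦3, 7↦10, 8↦10, 9↦4, 10↦4]  zeros at y ∈ {0}
  x = 6: [0↦7, 1↦2, 2↦8, 3↦4, 4↦2, 5↦3, 6↦8, 7↦7, 8↦1, 9↦2, 10↦0]  zeros at y ∈ {10}
  x = 7: [0↦7, 1↦6, 2↦7, 3↦0, 4↦8, 5↦10, 6↦7, 7↦0, 8↦1, 9↦0, 10↦9]  zeros at y ∈ {3, 7, 9}
  x = 8: [0↦1, 1↦6, 2↦4, 3↦7, 4↦5, 5↦10, 6↦1, 7↦1, 8↦0, 9↦10, 10↦10]  zeros at y ∈ {8}
  x = 9: [0↦1, 1↦3, 2↦0, 3↦4, 4↦5, 5↦4, 6↦2, 7↦0, 8↦10, 9↦0, 10↦4]  zeros at y ∈ {2, 7, 9}
  x = 10: [0↦8, 1↦9, 2↦7, 3↦3, 4↦9, 5↦4, 6↦0, 7↦9, 8↦10, 9↦4, 10↦3]  zeros at y ∈ {6}
Collecting zeros: affine points = {(0, 5), (1, 3), (1, 4), (2, 3), (2, 4), (2, 9), (3, 1), (3, 2), (3, 7), (4, 1), (4, 2), (5, 0), (6, 10), (7, 3), (7, 7), (7, 9), (8, 8), (9, 2), (9, 7), (9, 9), (10, 6)}.
Total count |C(F_11)_aff| = 21.


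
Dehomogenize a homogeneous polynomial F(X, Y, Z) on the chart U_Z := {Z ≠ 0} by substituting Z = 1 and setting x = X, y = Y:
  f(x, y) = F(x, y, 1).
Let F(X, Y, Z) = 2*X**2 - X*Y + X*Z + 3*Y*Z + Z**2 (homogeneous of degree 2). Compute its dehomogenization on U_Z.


f(x, y) = 2*x**2 - x*y + x + 3*y + 1

On U_Z we set Z = 1. Each monomial c·X^i·Y^j·Z^k in F becomes c·x^i·y^j·1^k = c·x^i·y^j.
Substituting Z = 1: F(X, Y, 1) = 2*x**2 - x*y + x + 3*y + 1.
Note: deg(f) ≤ deg(F) = 2; strict inequality happens when F is divisible by Z (lost terms).


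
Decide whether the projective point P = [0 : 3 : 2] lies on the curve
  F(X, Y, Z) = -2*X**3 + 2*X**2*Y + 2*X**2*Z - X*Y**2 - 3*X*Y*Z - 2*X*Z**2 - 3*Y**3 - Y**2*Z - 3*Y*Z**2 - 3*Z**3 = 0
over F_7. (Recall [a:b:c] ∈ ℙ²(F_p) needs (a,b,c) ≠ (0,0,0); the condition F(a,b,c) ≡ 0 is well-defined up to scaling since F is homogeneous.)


F(0,3,2) ≡ 2 (mod 7); P is NOT on the curve.

Evaluate F(0, 3, 2) term-by-term (mod 7).
  -2*X**3 ↦ -2·0·1·1 = 0
  2*X**2*Y ↦ 2·0·3·1 = 0
  2*X**2*Z ↦ 2·0·1·2 = 0
  -X*Y**2 ↦ -1·0·9·1 = 0
  -3*X*Y*Z ↦ -3·0·3·2 = 0
  -2*X*Z**2 ↦ -2·0·1·4 = 0
  -3*Y**3 ↦ -3·1·27·1 = -81
  -Y**2*Z ↦ -1·1·9·2 = -18
  -3*Y*Z**2 ↦ -3·1·3·4 = -36
  -3*Z**3 ↦ -3·1·1·8 = -24
Sum: F(0, 3, 2) = (0) + (0) + (0) + (0) + (0) + (0) + (-81) + (-18) + (-36) + (-24) = -159.
Reducing mod 7: -159 ≡ 2 (mod 7).
Since F(a, b, c) ≡ 2 ≠ 0 (mod 7), P does NOT lie on the curve.


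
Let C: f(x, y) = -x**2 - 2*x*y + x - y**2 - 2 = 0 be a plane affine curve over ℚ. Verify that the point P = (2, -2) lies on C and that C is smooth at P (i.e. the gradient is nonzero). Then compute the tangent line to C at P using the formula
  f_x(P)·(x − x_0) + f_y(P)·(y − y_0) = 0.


Tangent line at P: x - 2 = 0.

Step 1: f(2, -2) = 0, so P lies on C.
Step 2: partial derivatives
  f_x(x, y) = -2*x - 2*y + 1, f_y(x, y) = -2*x - 2*y.
  f_x(P) = 1, f_y(P) = 0 (gradient nonzero, so P is smooth).
Step 3: tangent line at P: 1·(x − 2) + 0·(y − -2) = 0.
Expanding: x - 2 = 0.


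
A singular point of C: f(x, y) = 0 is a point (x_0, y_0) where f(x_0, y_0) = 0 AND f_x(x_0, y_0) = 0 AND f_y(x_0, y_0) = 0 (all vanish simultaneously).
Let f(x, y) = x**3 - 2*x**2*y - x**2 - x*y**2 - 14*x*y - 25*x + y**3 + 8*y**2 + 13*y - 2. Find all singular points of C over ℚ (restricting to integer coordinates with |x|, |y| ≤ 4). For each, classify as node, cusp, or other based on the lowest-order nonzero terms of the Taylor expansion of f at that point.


Singular points: {(-2, -3)}; classification: node.

Compute partial derivatives:
  f_x = 3*x**2 - 4*x*y - 2*x - y**2 - 14*y - 25.
  f_y = -2*x**2 - 2*x*y - 14*x + 3*y**2 + 16*y + 13.
Scan x_0 ∈ {−4, ..., 4}. For each x_0, f_y(x_0, y) is a polynomial in y; find its integer roots y ∈ {−4, ..., 4}, then test f_x and f at those candidates.
  x = -4: f_y(-4, y) = 3*y**2 + 24*y + 37; no integer root y with |y| ≤ 4.
  x = -3: f_y(-3, y) = 3*y**2 + 22*y + 37; no integer root y with |y| ≤ 4.
  x = -2: f_y(-2, y) = 3*y**2 + 20*y + 33; vanishes at y ∈ {-3}. (-2, -3): f_x = 0, f = 0 — SINGULAR.
  x = -1: f_y(-1, y) = 3*y**2 + 18*y + 25; no integer root y with |y| ≤ 4.
  x = 0: f_y(0, y) = 3*y**2 + 16*y + 13; vanishes at y ∈ {-1}. (0, -1): f_x = -12 ≠ 0.
  x = 1: f_y(1, y) = 3*y**2 + 14*y - 3; no integer root y with |y| ≤ 4.
  x = 2: f_y(2, y) = 3*y**2 + 12*y - 23; no integer root y with |y| ≤ 4.
  x = 3: f_y(3, y) = 3*y**2 + 10*y - 47; no integer root y with |y| ≤ 4.
  x = 4: f_y(4, y) = 3*y**2 + 8*y - 75; no integer root y with |y| ≤ 4.
Only singular point on the grid: (-2, -3).
Classify: substitute x = -2 + u, y = -3 + v and expand: f = u**3 - 2*u**2*v - u**2 - u*v**2 + v**3 + v**2.
No constant or linear terms (consistent with a singular point). Quadratic part: -u**2 + v**2. Cubic part: u**3 - 2*u**2*v - u*v**2 + v**3.
The quadratic part v**2 - u**2 = (v − u)(v + u) splits into two distinct linear factors, so there are two distinct tangent lines y − -3 = ±(x − -2) — this is a node (ordinary double point).
Classification: node.


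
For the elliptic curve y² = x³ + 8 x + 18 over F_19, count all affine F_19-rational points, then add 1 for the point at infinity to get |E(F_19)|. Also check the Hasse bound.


Affine points = {(2, 2), (2, 17), (4, 0), (6, 4), (6, 15), (8, 9), (8, 10), (13, 1), (13, 18), (14, 9), (14, 10), (15, 6), (15, 13), (16, 9), (16, 10), (18, 3), (18, 16)}; affine count = 17; |E(F_19)| = 18.

Discriminant check: Δ ∝ 4a³ + 27b² = 4·8³ + 27·18² = 4·512 + 27·324 ≡ 4 (mod 19). Nonzero ⇒ E is nonsingular.
For each x ∈ F_19, compute rhs = x³ + 8·x + 18 mod 19, then count y ∈ F_19 with y² ≡ rhs.
  x = 0: rhs = 18, matching y values: none (0 points).
  x = 1: rhs = 8, matching y values: none (0 points).
  x = 2: rhs = 4, matching y values: 2, 17 (2 points).
  x = 3: rhs = 12, matching y values: none (0 points).
  x = 4: rhs = 0, matching y values: 0 (1 points).
  x = 5: rhs = 12, matching y values: none (0 points).
  x = 6: rhs = 16, matching y values: 4, 15 (2 points).
  x = 7: rhs = 18, matching y values: none (0 points).
  x = 8: rhs = 5, matching y values: 9, 10 (2 points).
  x = 9: rhs = 2, matching y values: none (0 points).
  x = 10: rhs = 15, matching y values: none (0 points).
  x = 11: rhs = 12, matching y values: none (0 points).
  x = 12: rhs = 18, matching y values: none (0 points).
  x = 13: rhs = 1, matching y values: 1, 18 (2 points).
  x = 14: rhs = 5, matching y values: 9, 10 (2 points).
  x = 15: rhs = 17, matching y values: 6, 13 (2 points).
  x = 16: rhs = 5, matching y values: 9, 10 (2 points).
  x = 17: rhs = 13, matching y values: none (0 points).
  x = 18: rhs = 9, matching y values: 3, 16 (2 points).
Total affine count: 17.
Full point count |E(F_19)| = 17 + 1 = 18.
Hasse bound: |18 − (19+1)| = |-2| = 2 ≤ 2√19 ≈ 8.7178 ✓.


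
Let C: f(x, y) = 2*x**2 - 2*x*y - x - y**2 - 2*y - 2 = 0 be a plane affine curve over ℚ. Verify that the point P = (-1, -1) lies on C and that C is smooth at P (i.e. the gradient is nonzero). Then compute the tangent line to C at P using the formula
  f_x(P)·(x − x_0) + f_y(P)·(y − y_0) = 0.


Tangent line at P: -3*x + 2*y - 1 = 0.

Step 1: f(-1, -1) = 0, so P lies on C.
Step 2: partial derivatives
  f_x(x, y) = 4*x - 2*y - 1, f_y(x, y) = -2*x - 2*y - 2.
  f_x(P) = -3, f_y(P) = 2 (gradient nonzero, so P is smooth).
Step 3: tangent line at P: -3·(x − -1) + 2·(y − -1) = 0.
Expanding: -3*x + 2*y - 1 = 0.


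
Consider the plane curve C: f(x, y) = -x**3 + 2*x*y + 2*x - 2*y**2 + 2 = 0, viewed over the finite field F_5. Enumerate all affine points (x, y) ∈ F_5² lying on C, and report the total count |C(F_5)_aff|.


Affine F_5-points: {(0, 1), (0, 4), (2, 1), (3, 1), (3, 2)}; count = 5.

For each of the 25 pairs (x, y) ∈ F_5², evaluate f(x, y) mod 5. Record the zeros.
  x = 0: [0↦2, 1↦0, 2↦4, 3↦4, 4↦0]  zeros at y ∈ {1, 4}
  x = 1: [0↦3, 1↦3, 2↦4, 3↦1, 4↦4]  zeros at y ∈ ∅
  x = 2: [0↦3, 1↦0, 2↦3, 3↦2, 4↦2]  zeros at y ∈ {1}
  x = 3: [0↦1, 1↦0, 2↦0, 3↦1, 4↦3]  zeros at y ∈ {1, 2}
  x = 4: [0↦1, 1↦2, 2↦4, 3↦2, 4↦1]  zeros at y ∈ ∅
Collecting zeros: affine points = {(0, 1), (0, 4), (2, 1), (3, 1), (3, 2)}.
Total count |C(F_5)_aff| = 5.


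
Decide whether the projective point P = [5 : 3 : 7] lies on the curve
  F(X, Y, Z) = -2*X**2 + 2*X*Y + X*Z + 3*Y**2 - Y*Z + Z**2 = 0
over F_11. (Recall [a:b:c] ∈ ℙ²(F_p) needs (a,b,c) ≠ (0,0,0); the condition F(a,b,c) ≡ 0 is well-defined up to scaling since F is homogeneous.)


F(5,3,7) ≡ 4 (mod 11); P is NOT on the curve.

Evaluate F(5, 3, 7) term-by-term (mod 11).
  -2*X**2 ↦ -2·25·1·1 = -50
  2*X*Y ↦ 2·5·3·1 = 30
  X*Z ↦ 1·5·1·7 = 35
  3*Y**2 ↦ 3·1·9·1 = 27
  -Y*Z ↦ -1·1·3·7 = -21
  Z**2 ↦ 1·1·1·49 = 49
Sum: F(5, 3, 7) = (-50) + (30) + (35) + (27) + (-21) + (49) = 70.
Reducing mod 11: 70 ≡ 4 (mod 11).
Since F(a, b, c) ≡ 4 ≠ 0 (mod 11), P does NOT lie on the curve.


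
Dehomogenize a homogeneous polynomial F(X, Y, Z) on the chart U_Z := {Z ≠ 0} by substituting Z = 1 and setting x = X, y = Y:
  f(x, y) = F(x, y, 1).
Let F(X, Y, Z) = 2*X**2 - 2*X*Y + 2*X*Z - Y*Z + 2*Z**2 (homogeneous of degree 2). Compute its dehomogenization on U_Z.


f(x, y) = 2*x**2 - 2*x*y + 2*x - y + 2

On U_Z we set Z = 1. Each monomial c·X^i·Y^j·Z^k in F becomes c·x^i·y^j·1^k = c·x^i·y^j.
Substituting Z = 1: F(X, Y, 1) = 2*x**2 - 2*x*y + 2*x - y + 2.
Note: deg(f) ≤ deg(F) = 2; strict inequality happens when F is divisible by Z (lost terms).


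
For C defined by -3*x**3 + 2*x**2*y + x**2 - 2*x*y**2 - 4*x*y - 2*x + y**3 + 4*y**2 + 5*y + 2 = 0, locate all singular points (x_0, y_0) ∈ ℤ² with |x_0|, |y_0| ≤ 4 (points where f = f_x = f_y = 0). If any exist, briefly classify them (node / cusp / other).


Singular points: {(0, -1)}; classification: node.

Compute partial derivatives:
  f_x = -9*x**2 + 4*x*y + 2*x - 2*y**2 - 4*y - 2.
  f_y = 2*x**2 - 4*x*y - 4*x + 3*y**2 + 8*y + 5.
Scan x_0 ∈ {−4, ..., 4}. For each x_0, f_y(x_0, y) is a polynomial in y; find its integer roots y ∈ {−4, ..., 4}, then test f_x and f at those candidates.
  x = -4: f_y(-4, y) = 3*y**2 + 24*y + 53; no integer root y with |y| ≤ 4.
  x = -3: f_y(-3, y) = 3*y**2 + 20*y + 35; no integer root y with |y| ≤ 4.
  x = -2: f_y(-2, y) = 3*y**2 + 16*y + 21; vanishes at y ∈ {-3}. (-2, -3): f_x = -24 ≠ 0.
  x = -1: f_y(-1, y) = 3*y**2 + 12*y + 11; no integer root y with |y| ≤ 4.
  x = 0: f_y(0, y) = 3*y**2 + 8*y + 5; vanishes at y ∈ {-1}. (0, -1): f_x = 0, f = 0 — SINGULAR.
  x = 1: f_y(1, y) = 3*y**2 + 4*y + 3; no integer root y with |y| ≤ 4.
  x = 2: f_y(2, y) = 3*y**2 + 5; no integer root y with |y| ≤ 4.
  x = 3: f_y(3, y) = 3*y**2 - 4*y + 11; no integer root y with |y| ≤ 4.
  x = 4: f_y(4, y) = 3*y**2 - 8*y + 21; no integer root y with |y| ≤ 4.
Only singular point on the grid: (0, -1).
Classify: substitute x = 0 + u, y = -1 + v and expand: f = -3*u**3 + 2*u**2*v - u**2 - 2*u*v**2 + v**3 + v**2.
No constant or linear terms (consistent with a singular point). Quadratic part: -u**2 + v**2. Cubic part: -3*u**3 + 2*u**2*v - 2*u*v**2 + v**3.
The quadratic part v**2 - u**2 = (v − u)(v + u) splits into two distinct linear factors, so there are two distinct tangent lines y − -1 = ±(x − 0) — this is a node (ordinary double point).
Classification: node.
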